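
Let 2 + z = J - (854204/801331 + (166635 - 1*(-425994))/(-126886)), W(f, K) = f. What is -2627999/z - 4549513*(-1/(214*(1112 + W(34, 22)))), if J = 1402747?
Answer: 477770371155000609749/28647598618962787500 ≈ 16.677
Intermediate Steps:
z = 142628231123915625/101677685266 (z = -2 + (1402747 - (854204/801331 + (166635 - 1*(-425994))/(-126886))) = -2 + (1402747 - (854204*(1/801331) + (166635 + 425994)*(-1/126886))) = -2 + (1402747 - (854204/801331 + 592629*(-1/126886))) = -2 + (1402747 - (854204/801331 - 592629/126886)) = -2 + (1402747 - 1*(-366505460455/101677685266)) = -2 + (1402747 + 366505460455/101677685266) = -2 + 142628434479286157/101677685266 = 142628231123915625/101677685266 ≈ 1.4027e+6)
-2627999/z - 4549513*(-1/(214*(1112 + W(34, 22)))) = -2627999/142628231123915625/101677685266 - 4549513*(-1/(214*(1112 + 34))) = -2627999*101677685266/142628231123915625 - 4549513/((-1146*214)) = -656532813762562/350437914309375 - 4549513/((-1*245244)) = -656532813762562/350437914309375 - 4549513/(-245244) = -656532813762562/350437914309375 - 4549513*(-1/245244) = -656532813762562/350437914309375 + 4549513/245244 = 477770371155000609749/28647598618962787500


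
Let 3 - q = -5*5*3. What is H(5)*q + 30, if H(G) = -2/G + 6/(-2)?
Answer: -1176/5 ≈ -235.20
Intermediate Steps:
H(G) = -3 - 2/G (H(G) = -2/G + 6*(-1/2) = -2/G - 3 = -3 - 2/G)
q = 78 (q = 3 - (-5*5)*3 = 3 - (-25)*3 = 3 - 1*(-75) = 3 + 75 = 78)
H(5)*q + 30 = (-3 - 2/5)*78 + 30 = -17/5*78 + 30 = -1326/5 + 30 = -1176/5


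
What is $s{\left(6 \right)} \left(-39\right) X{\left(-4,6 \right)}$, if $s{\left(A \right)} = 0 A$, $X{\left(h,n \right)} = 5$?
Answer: $0$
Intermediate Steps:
$s{\left(A \right)} = 0$
$s{\left(6 \right)} \left(-39\right) X{\left(-4,6 \right)} = 0 \left(-39\right) 5 = 0 \cdot 5 = 0$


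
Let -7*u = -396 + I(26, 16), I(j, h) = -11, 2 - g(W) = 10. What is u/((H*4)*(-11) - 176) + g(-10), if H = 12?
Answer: -3621/448 ≈ -8.0826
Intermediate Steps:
g(W) = -8 (g(W) = 2 - 1*10 = 2 - 10 = -8)
u = 407/7 (u = -(-396 - 11)/7 = -⅐*(-407) = 407/7 ≈ 58.143)
u/((H*4)*(-11) - 176) + g(-10) = 407/(7*((12*4)*(-11) - 176)) - 8 = 407/(7*(48*(-11) - 176)) - 8 = 407/(7*(-528 - 176)) - 8 = (407/7)/(-704) - 8 = (407/7)*(-1/704) - 8 = -37/448 - 8 = -3621/448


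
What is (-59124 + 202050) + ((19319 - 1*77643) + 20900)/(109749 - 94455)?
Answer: 1092936410/7647 ≈ 1.4292e+5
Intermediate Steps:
(-59124 + 202050) + ((19319 - 1*77643) + 20900)/(109749 - 94455) = 142926 + ((19319 - 77643) + 20900)/15294 = 142926 + (-58324 + 20900)*(1/15294) = 142926 - 37424*1/15294 = 142926 - 18712/7647 = 1092936410/7647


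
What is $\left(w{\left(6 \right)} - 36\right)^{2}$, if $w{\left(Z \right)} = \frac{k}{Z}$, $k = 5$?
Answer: $\frac{44521}{36} \approx 1236.7$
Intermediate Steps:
$w{\left(Z \right)} = \frac{5}{Z}$
$\left(w{\left(6 \right)} - 36\right)^{2} = \left(\frac{5}{6} - 36\right)^{2} = \left(- \frac{211}{6}\right)^{2} = \frac{44521}{36}$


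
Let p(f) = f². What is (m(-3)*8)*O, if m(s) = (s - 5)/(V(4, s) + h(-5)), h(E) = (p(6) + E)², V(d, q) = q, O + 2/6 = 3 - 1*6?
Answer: 320/1437 ≈ 0.22269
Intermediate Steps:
O = -10/3 (O = -⅓ + (3 - 1*6) = -⅓ + (3 - 6) = -⅓ - 3 = -10/3 ≈ -3.3333)
h(E) = (36 + E)² (h(E) = (6² + E)² = (36 + E)²)
m(s) = (-5 + s)/(961 + s) (m(s) = (s - 5)/(s + (36 - 5)²) = (-5 + s)/(s + 31²) = (-5 + s)/(s + 961) = (-5 + s)/(961 + s))
(m(-3)*8)*O = (((-5 - 3)/(961 - 3))*8)*(-10/3) = ((-8/958)*8)*(-10/3) = (((1/958)*(-8))*8)*(-10/3) = -4/479*8*(-10/3) = -32/479*(-10/3) = 320/1437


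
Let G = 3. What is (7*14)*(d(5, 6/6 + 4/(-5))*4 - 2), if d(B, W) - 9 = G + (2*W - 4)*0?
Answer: 4508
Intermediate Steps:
d(B, W) = 12 (d(B, W) = 9 + (3 + (2*W - 4)*0) = 9 + (3 + (-4 + 2*W)*0) = 9 + (3 + 0) = 9 + 3 = 12)
(7*14)*(d(5, 6/6 + 4/(-5))*4 - 2) = (7*14)*(12*4 - 2) = 98*(48 - 2) = 98*46 = 4508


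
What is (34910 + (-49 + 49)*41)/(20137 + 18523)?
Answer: 3491/3866 ≈ 0.90300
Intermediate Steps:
(34910 + (-49 + 49)*41)/(20137 + 18523) = (34910 + 0*41)/38660 = (34910 + 0)*(1/38660) = 34910*(1/38660) = 3491/3866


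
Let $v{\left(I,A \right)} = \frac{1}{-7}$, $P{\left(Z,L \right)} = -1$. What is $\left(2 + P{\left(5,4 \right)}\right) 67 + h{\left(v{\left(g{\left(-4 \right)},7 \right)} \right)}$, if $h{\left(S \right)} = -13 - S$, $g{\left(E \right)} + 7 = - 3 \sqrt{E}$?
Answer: $\frac{379}{7} \approx 54.143$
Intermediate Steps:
$g{\left(E \right)} = -7 - 3 \sqrt{E}$
$v{\left(I,A \right)} = - \frac{1}{7}$
$\left(2 + P{\left(5,4 \right)}\right) 67 + h{\left(v{\left(g{\left(-4 \right)},7 \right)} \right)} = \left(2 - 1\right) 67 - \frac{90}{7} = 1 \cdot 67 + \left(-13 + \frac{1}{7}\right) = 67 - \frac{90}{7} = \frac{379}{7}$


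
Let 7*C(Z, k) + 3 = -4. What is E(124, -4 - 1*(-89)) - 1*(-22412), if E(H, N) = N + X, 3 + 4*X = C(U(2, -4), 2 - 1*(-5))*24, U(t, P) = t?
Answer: 89961/4 ≈ 22490.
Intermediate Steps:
C(Z, k) = -1 (C(Z, k) = -3/7 + (⅐)*(-4) = -3/7 - 4/7 = -1)
X = -27/4 (X = -¾ + (-1*24)/4 = -¾ + (¼)*(-24) = -¾ - 6 = -27/4 ≈ -6.7500)
E(H, N) = -27/4 + N (E(H, N) = N - 27/4 = -27/4 + N)
E(124, -4 - 1*(-89)) - 1*(-22412) = (-27/4 + (-4 - 1*(-89))) - 1*(-22412) = (-27/4 + (-4 + 89)) + 22412 = (-27/4 + 85) + 22412 = 313/4 + 22412 = 89961/4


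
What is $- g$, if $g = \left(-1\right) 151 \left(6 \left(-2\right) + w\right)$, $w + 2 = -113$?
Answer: $-19177$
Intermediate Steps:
$w = -115$ ($w = -2 - 113 = -115$)
$g = 19177$ ($g = \left(-1\right) 151 \left(6 \left(-2\right) - 115\right) = - 151 \left(-12 - 115\right) = \left(-151\right) \left(-127\right) = 19177$)
$- g = \left(-1\right) 19177 = -19177$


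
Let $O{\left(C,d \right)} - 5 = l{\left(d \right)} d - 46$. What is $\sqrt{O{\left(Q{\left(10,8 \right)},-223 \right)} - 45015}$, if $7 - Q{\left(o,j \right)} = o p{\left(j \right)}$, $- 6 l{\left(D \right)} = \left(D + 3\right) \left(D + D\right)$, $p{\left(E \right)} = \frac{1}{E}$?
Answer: $\frac{2 \sqrt{8103909}}{3} \approx 1897.8$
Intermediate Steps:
$l{\left(D \right)} = - \frac{D \left(3 + D\right)}{3}$ ($l{\left(D \right)} = - \frac{\left(D + 3\right) \left(D + D\right)}{6} = - \frac{\left(3 + D\right) 2 D}{6} = - \frac{2 D \left(3 + D\right)}{6} = - \frac{D \left(3 + D\right)}{3}$)
$Q{\left(o,j \right)} = 7 - \frac{o}{j}$
$O{\left(C,d \right)} = -41 - \frac{d^{2} \left(3 + d\right)}{3}$ ($O{\left(C,d \right)} = 5 + \left(- \frac{d \left(3 + d\right)}{3} d - 46\right) = 5 - \left(46 + \frac{d^{2} \left(3 + d\right)}{3}\right) = -41 - \frac{d^{2} \left(3 + d\right)}{3}$)
$\sqrt{O{\left(Q{\left(10,8 \right)},-223 \right)} - 45015} = \sqrt{\left(-41 - \frac{\left(-223\right)^{2} \left(3 - 223\right)}{3}\right) - 45015} = \sqrt{\left(-41 - \frac{49729}{3} \left(-220\right)\right) - 45015} = \sqrt{\left(-41 + \frac{10940380}{3}\right) - 45015} = \sqrt{\frac{10940257}{3} - 45015} = \sqrt{\frac{10805212}{3}} = \frac{2 \sqrt{8103909}}{3}$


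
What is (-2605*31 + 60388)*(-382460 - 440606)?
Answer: 16763385222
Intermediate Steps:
(-2605*31 + 60388)*(-382460 - 440606) = (-80755 + 60388)*(-823066) = -20367*(-823066) = 16763385222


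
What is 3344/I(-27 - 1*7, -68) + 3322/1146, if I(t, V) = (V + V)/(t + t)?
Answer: 959717/573 ≈ 1674.9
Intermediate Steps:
I(t, V) = V/t (I(t, V) = (2*V)/((2*t)) = (2*V)*(1/(2*t)) = V/t)
3344/I(-27 - 1*7, -68) + 3322/1146 = 3344/((-68/(-27 - 1*7))) + 3322/1146 = 3344/((-68/(-27 - 7))) + 3322*(1/1146) = 3344/((-68/(-34))) + 1661/573 = 3344/((-68*(-1/34))) + 1661/573 = 3344/2 + 1661/573 = 3344*(1/2) + 1661/573 = 1672 + 1661/573 = 959717/573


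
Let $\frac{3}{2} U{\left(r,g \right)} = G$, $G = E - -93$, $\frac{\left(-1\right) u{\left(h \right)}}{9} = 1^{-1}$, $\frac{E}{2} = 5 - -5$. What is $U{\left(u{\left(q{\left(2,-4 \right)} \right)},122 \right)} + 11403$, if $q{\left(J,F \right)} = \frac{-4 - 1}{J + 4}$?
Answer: $\frac{34435}{3} \approx 11478.0$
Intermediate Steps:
$E = 20$ ($E = 2 \left(5 - -5\right) = 2 \left(5 + 5\right) = 2 \cdot 10 = 20$)
$q{\left(J,F \right)} = - \frac{5}{4 + J}$
$u{\left(h \right)} = -9$ ($u{\left(h \right)} = - \frac{9}{1} = \left(-9\right) 1 = -9$)
$G = 113$ ($G = 20 - -93 = 20 + 93 = 113$)
$U{\left(r,g \right)} = \frac{226}{3}$ ($U{\left(r,g \right)} = \frac{2}{3} \cdot 113 = \frac{226}{3}$)
$U{\left(u{\left(q{\left(2,-4 \right)} \right)},122 \right)} + 11403 = \frac{226}{3} + 11403 = \frac{34435}{3}$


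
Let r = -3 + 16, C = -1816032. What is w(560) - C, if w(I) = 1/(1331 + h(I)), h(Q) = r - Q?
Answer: 1423769089/784 ≈ 1.8160e+6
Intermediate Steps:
r = 13
h(Q) = 13 - Q
w(I) = 1/(1344 - I) (w(I) = 1/(1331 + (13 - I)) = 1/(1344 - I))
w(560) - C = -1/(-1344 + 560) - 1*(-1816032) = -1/(-784) + 1816032 = -1*(-1/784) + 1816032 = 1/784 + 1816032 = 1423769089/784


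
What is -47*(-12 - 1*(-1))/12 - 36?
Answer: 85/12 ≈ 7.0833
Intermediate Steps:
-47*(-12 - 1*(-1))/12 - 36 = -47*(-12 + 1)/12 - 36 = -(-517)/12 - 36 = -47*(-11/12) - 36 = 517/12 - 36 = 85/12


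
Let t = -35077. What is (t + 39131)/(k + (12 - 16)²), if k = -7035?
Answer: -4054/7019 ≈ -0.57757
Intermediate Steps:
(t + 39131)/(k + (12 - 16)²) = (-35077 + 39131)/(-7035 + (12 - 16)²) = 4054/(-7035 + (-4)²) = 4054/(-7035 + 16) = 4054/(-7019) = 4054*(-1/7019) = -4054/7019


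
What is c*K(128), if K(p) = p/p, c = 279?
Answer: 279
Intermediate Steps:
K(p) = 1
c*K(128) = 279*1 = 279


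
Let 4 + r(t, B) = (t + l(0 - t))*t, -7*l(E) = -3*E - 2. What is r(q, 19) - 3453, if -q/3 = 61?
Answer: 109391/7 ≈ 15627.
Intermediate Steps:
l(E) = 2/7 + 3*E/7 (l(E) = -(-3*E - 2)/7 = -(-2 - 3*E)/7 = 2/7 + 3*E/7)
q = -183 (q = -3*61 = -183)
r(t, B) = -4 + t*(2/7 + 4*t/7) (r(t, B) = -4 + (t + (2/7 + 3*(0 - t)/7))*t = -4 + (t + (2/7 + 3*(-t)/7))*t = -4 + (t + (2/7 - 3*t/7))*t = -4 + (2/7 + 4*t/7)*t = -4 + t*(2/7 + 4*t/7))
r(q, 19) - 3453 = (-4 + (2/7)*(-183) + (4/7)*(-183)**2) - 3453 = (-4 - 366/7 + (4/7)*33489) - 3453 = (-4 - 366/7 + 133956/7) - 3453 = 133562/7 - 3453 = 109391/7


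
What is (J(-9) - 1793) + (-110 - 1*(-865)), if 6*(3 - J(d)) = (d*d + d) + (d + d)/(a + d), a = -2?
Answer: -11520/11 ≈ -1047.3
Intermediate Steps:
J(d) = 3 - d/6 - d²/6 - d/(3*(-2 + d)) (J(d) = 3 - ((d*d + d) + (d + d)/(-2 + d))/6 = 3 - ((d² + d) + (2*d)/(-2 + d))/6 = 3 - ((d + d²) + 2*d/(-2 + d))/6 = 3 - (d + d² + 2*d/(-2 + d))/6 = 3 + (-d/6 - d²/6 - d/(3*(-2 + d))) = 3 - d/6 - d²/6 - d/(3*(-2 + d)))
(J(-9) - 1793) + (-110 - 1*(-865)) = ((-36 + (-9)² - 1*(-9)³ + 18*(-9))/(6*(-2 - 9)) - 1793) + (-110 - 1*(-865)) = ((⅙)*(-36 + 81 - 1*(-729) - 162)/(-11) - 1793) + (-110 + 865) = ((⅙)*(-1/11)*(-36 + 81 + 729 - 162) - 1793) + 755 = ((⅙)*(-1/11)*612 - 1793) + 755 = (-102/11 - 1793) + 755 = -19825/11 + 755 = -11520/11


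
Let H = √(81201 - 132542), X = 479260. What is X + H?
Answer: 479260 + I*√51341 ≈ 4.7926e+5 + 226.59*I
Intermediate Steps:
H = I*√51341 (H = √(-51341) = I*√51341 ≈ 226.59*I)
X + H = 479260 + I*√51341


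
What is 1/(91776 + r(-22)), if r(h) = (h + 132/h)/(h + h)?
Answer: 11/1009543 ≈ 1.0896e-5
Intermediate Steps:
r(h) = (h + 132/h)/(2*h) (r(h) = (h + 132/h)/((2*h)) = (h + 132/h)*(1/(2*h)) = (h + 132/h)/(2*h))
1/(91776 + r(-22)) = 1/(91776 + (½ + 66/(-22)²)) = 1/(91776 + (½ + 66*(1/484))) = 1/(91776 + (½ + 3/22)) = 1/(91776 + 7/11) = 1/(1009543/11) = 11/1009543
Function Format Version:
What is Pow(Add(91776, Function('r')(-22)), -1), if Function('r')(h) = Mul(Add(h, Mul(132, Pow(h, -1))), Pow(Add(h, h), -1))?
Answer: Rational(11, 1009543) ≈ 1.0896e-5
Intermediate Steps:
Function('r')(h) = Mul(Rational(1, 2), Pow(h, -1), Add(h, Mul(132, Pow(h, -1)))) (Function('r')(h) = Mul(Add(h, Mul(132, Pow(h, -1))), Pow(Mul(2, h), -1)) = Mul(Add(h, Mul(132, Pow(h, -1))), Mul(Rational(1, 2), Pow(h, -1))) = Mul(Rational(1, 2), Pow(h, -1), Add(h, Mul(132, Pow(h, -1)))))
Pow(Add(91776, Function('r')(-22)), -1) = Pow(Add(91776, Add(Rational(1, 2), Mul(66, Pow(-22, -2)))), -1) = Pow(Add(91776, Add(Rational(1, 2), Mul(66, Rational(1, 484)))), -1) = Pow(Add(91776, Add(Rational(1, 2), Rational(3, 22))), -1) = Pow(Add(91776, Rational(7, 11)), -1) = Pow(Rational(1009543, 11), -1) = Rational(11, 1009543)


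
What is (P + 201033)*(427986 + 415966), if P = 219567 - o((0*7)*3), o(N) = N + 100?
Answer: 354881816000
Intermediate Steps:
o(N) = 100 + N
P = 219467 (P = 219567 - (100 + (0*7)*3) = 219567 - (100 + 0*3) = 219567 - (100 + 0) = 219567 - 1*100 = 219567 - 100 = 219467)
(P + 201033)*(427986 + 415966) = (219467 + 201033)*(427986 + 415966) = 420500*843952 = 354881816000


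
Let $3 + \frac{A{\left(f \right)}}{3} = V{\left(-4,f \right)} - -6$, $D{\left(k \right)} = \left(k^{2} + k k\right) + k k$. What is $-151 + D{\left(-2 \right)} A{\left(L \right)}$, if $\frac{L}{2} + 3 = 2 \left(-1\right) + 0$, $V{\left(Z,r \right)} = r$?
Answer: $-403$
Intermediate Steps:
$L = -10$ ($L = -6 + 2 \left(2 \left(-1\right) + 0\right) = -6 + 2 \left(-2 + 0\right) = -6 + 2 \left(-2\right) = -6 - 4 = -10$)
$D{\left(k \right)} = 3 k^{2}$ ($D{\left(k \right)} = \left(k^{2} + k^{2}\right) + k^{2} = 2 k^{2} + k^{2} = 3 k^{2}$)
$A{\left(f \right)} = 9 + 3 f$ ($A{\left(f \right)} = -9 + 3 \left(f - -6\right) = -9 + 3 \left(f + 6\right) = -9 + 3 \left(6 + f\right) = -9 + \left(18 + 3 f\right) = 9 + 3 f$)
$-151 + D{\left(-2 \right)} A{\left(L \right)} = -151 + 3 \left(-2\right)^{2} \left(9 + 3 \left(-10\right)\right) = -151 + 3 \cdot 4 \left(9 - 30\right) = -151 + 12 \left(-21\right) = -151 - 252 = -403$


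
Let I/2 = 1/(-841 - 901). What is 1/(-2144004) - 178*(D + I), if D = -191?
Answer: 63489181232873/1867427484 ≈ 33998.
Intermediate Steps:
I = -1/871 (I = 2/(-841 - 901) = 2/(-1742) = 2*(-1/1742) = -1/871 ≈ -0.0011481)
1/(-2144004) - 178*(D + I) = 1/(-2144004) - 178*(-191 - 1/871) = -1/2144004 - 178*(-166362/871) = -1/2144004 + 29612436/871 = 63489181232873/1867427484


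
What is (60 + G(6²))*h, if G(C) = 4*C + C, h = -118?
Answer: -28320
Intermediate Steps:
G(C) = 5*C
(60 + G(6²))*h = (60 + 5*6²)*(-118) = (60 + 5*36)*(-118) = (60 + 180)*(-118) = 240*(-118) = -28320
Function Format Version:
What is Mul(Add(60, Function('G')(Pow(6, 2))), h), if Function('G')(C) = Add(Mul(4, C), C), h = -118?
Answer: -28320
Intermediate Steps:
Function('G')(C) = Mul(5, C)
Mul(Add(60, Function('G')(Pow(6, 2))), h) = Mul(Add(60, Mul(5, Pow(6, 2))), -118) = Mul(Add(60, Mul(5, 36)), -118) = Mul(Add(60, 180), -118) = Mul(240, -118) = -28320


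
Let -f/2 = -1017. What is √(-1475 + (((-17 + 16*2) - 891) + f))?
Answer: I*√317 ≈ 17.805*I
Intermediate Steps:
f = 2034 (f = -2*(-1017) = 2034)
√(-1475 + (((-17 + 16*2) - 891) + f)) = √(-1475 + (((-17 + 16*2) - 891) + 2034)) = √(-1475 + (((-17 + 32) - 891) + 2034)) = √(-1475 + ((15 - 891) + 2034)) = √(-1475 + (-876 + 2034)) = √(-1475 + 1158) = √(-317) = I*√317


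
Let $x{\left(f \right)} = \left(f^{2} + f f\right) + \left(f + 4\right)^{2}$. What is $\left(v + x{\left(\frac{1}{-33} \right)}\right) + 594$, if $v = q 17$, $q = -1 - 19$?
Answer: $\frac{32641}{121} \approx 269.76$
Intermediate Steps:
$q = -20$ ($q = -1 - 19 = -20$)
$v = -340$ ($v = \left(-20\right) 17 = -340$)
$x{\left(f \right)} = \left(4 + f\right)^{2} + 2 f^{2}$ ($x{\left(f \right)} = \left(f^{2} + f^{2}\right) + \left(4 + f\right)^{2} = 2 f^{2} + \left(4 + f\right)^{2} = \left(4 + f\right)^{2} + 2 f^{2}$)
$\left(v + x{\left(\frac{1}{-33} \right)}\right) + 594 = \left(-340 + \left(\left(4 + \frac{1}{-33}\right)^{2} + 2 \left(\frac{1}{-33}\right)^{2}\right)\right) + 594 = \left(-340 + \left(\left(4 - \frac{1}{33}\right)^{2} + 2 \left(- \frac{1}{33}\right)^{2}\right)\right) + 594 = \left(-340 + \left(\left(\frac{131}{33}\right)^{2} + 2 \cdot \frac{1}{1089}\right)\right) + 594 = \left(-340 + \left(\frac{17161}{1089} + \frac{2}{1089}\right)\right) + 594 = \left(-340 + \frac{1907}{121}\right) + 594 = - \frac{39233}{121} + 594 = \frac{32641}{121}$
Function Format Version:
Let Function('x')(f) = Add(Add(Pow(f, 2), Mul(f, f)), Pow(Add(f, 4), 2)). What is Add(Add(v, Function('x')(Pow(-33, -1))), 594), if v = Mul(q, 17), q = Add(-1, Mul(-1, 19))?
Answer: Rational(32641, 121) ≈ 269.76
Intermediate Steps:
q = -20 (q = Add(-1, -19) = -20)
v = -340 (v = Mul(-20, 17) = -340)
Function('x')(f) = Add(Pow(Add(4, f), 2), Mul(2, Pow(f, 2))) (Function('x')(f) = Add(Add(Pow(f, 2), Pow(f, 2)), Pow(Add(4, f), 2)) = Add(Mul(2, Pow(f, 2)), Pow(Add(4, f), 2)) = Add(Pow(Add(4, f), 2), Mul(2, Pow(f, 2))))
Add(Add(v, Function('x')(Pow(-33, -1))), 594) = Add(Add(-340, Add(Pow(Add(4, Pow(-33, -1)), 2), Mul(2, Pow(Pow(-33, -1), 2)))), 594) = Add(Add(-340, Add(Pow(Add(4, Rational(-1, 33)), 2), Mul(2, Pow(Rational(-1, 33), 2)))), 594) = Add(Add(-340, Add(Pow(Rational(131, 33), 2), Mul(2, Rational(1, 1089)))), 594) = Add(Add(-340, Add(Rational(17161, 1089), Rational(2, 1089))), 594) = Add(Add(-340, Rational(1907, 121)), 594) = Add(Rational(-39233, 121), 594) = Rational(32641, 121)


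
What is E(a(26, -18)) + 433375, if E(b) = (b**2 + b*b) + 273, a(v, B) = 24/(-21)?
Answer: 21248880/49 ≈ 4.3365e+5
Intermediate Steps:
a(v, B) = -8/7 (a(v, B) = 24*(-1/21) = -8/7)
E(b) = 273 + 2*b**2 (E(b) = (b**2 + b**2) + 273 = 2*b**2 + 273 = 273 + 2*b**2)
E(a(26, -18)) + 433375 = (273 + 2*(-8/7)**2) + 433375 = (273 + 2*(64/49)) + 433375 = (273 + 128/49) + 433375 = 13505/49 + 433375 = 21248880/49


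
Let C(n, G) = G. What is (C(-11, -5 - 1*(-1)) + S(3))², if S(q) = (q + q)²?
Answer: 1024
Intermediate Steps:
S(q) = 4*q² (S(q) = (2*q)² = 4*q²)
(C(-11, -5 - 1*(-1)) + S(3))² = ((-5 - 1*(-1)) + 4*3²)² = ((-5 + 1) + 4*9)² = (-4 + 36)² = 32² = 1024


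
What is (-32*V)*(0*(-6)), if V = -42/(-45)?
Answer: 0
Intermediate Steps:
V = 14/15 (V = -42*(-1/45) = 14/15 ≈ 0.93333)
(-32*V)*(0*(-6)) = (-32*14/15)*(0*(-6)) = -448/15*0 = 0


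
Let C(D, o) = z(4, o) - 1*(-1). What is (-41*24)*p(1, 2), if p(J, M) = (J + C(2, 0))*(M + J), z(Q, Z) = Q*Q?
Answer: -53136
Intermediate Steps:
z(Q, Z) = Q²
C(D, o) = 17 (C(D, o) = 4² - 1*(-1) = 16 + 1 = 17)
p(J, M) = (17 + J)*(J + M) (p(J, M) = (J + 17)*(M + J) = (17 + J)*(J + M))
(-41*24)*p(1, 2) = (-41*24)*(1² + 17*1 + 17*2 + 1*2) = -984*(1 + 17 + 34 + 2) = -984*54 = -53136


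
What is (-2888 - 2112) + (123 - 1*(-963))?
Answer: -3914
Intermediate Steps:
(-2888 - 2112) + (123 - 1*(-963)) = -5000 + (123 + 963) = -5000 + 1086 = -3914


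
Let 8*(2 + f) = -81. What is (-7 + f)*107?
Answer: -16371/8 ≈ -2046.4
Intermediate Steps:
f = -97/8 (f = -2 + (1/8)*(-81) = -2 - 81/8 = -97/8 ≈ -12.125)
(-7 + f)*107 = (-7 - 97/8)*107 = -153/8*107 = -16371/8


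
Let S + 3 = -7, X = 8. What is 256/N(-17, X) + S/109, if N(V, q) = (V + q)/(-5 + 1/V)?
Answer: 2398214/16677 ≈ 143.80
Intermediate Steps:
N(V, q) = (V + q)/(-5 + 1/V)
S = -10 (S = -3 - 7 = -10)
256/N(-17, X) + S/109 = 256/((-1*(-17)*(-17 + 8)/(-1 + 5*(-17)))) - 10/109 = 256/((-1*(-17)*(-9)/(-1 - 85))) - 10*1/109 = 256/((-1*(-17)*(-9)/(-86))) - 10/109 = 256/((-1*(-17)*(-1/86)*(-9))) - 10/109 = 256/(153/86) - 10/109 = 256*(86/153) - 10/109 = 22016/153 - 10/109 = 2398214/16677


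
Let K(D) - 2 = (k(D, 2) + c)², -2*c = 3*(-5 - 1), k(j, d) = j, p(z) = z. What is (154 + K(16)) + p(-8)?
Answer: 773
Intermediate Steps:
c = 9 (c = -3*(-5 - 1)/2 = -3*(-6)/2 = -½*(-18) = 9)
K(D) = 2 + (9 + D)² (K(D) = 2 + (D + 9)² = 2 + (9 + D)²)
(154 + K(16)) + p(-8) = (154 + (2 + (9 + 16)²)) - 8 = (154 + (2 + 25²)) - 8 = (154 + (2 + 625)) - 8 = (154 + 627) - 8 = 781 - 8 = 773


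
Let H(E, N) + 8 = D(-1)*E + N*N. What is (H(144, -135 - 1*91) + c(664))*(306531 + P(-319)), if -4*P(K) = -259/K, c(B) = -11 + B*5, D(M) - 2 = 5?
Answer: 1969356150395/116 ≈ 1.6977e+10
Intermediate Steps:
D(M) = 7 (D(M) = 2 + 5 = 7)
H(E, N) = -8 + N**2 + 7*E (H(E, N) = -8 + (7*E + N*N) = -8 + (7*E + N**2) = -8 + (N**2 + 7*E) = -8 + N**2 + 7*E)
c(B) = -11 + 5*B
P(K) = 259/(4*K) (P(K) = -(-259)/(4*K) = 259/(4*K))
(H(144, -135 - 1*91) + c(664))*(306531 + P(-319)) = ((-8 + (-135 - 1*91)**2 + 7*144) + (-11 + 5*664))*(306531 + (259/4)/(-319)) = ((-8 + (-135 - 91)**2 + 1008) + (-11 + 3320))*(306531 + (259/4)*(-1/319)) = ((-8 + (-226)**2 + 1008) + 3309)*(306531 - 259/1276) = ((-8 + 51076 + 1008) + 3309)*(391133297/1276) = (52076 + 3309)*(391133297/1276) = 55385*(391133297/1276) = 1969356150395/116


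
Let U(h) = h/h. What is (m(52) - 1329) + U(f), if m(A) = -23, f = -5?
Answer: -1351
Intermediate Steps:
U(h) = 1
(m(52) - 1329) + U(f) = (-23 - 1329) + 1 = -1352 + 1 = -1351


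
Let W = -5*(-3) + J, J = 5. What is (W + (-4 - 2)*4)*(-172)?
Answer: 688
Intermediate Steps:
W = 20 (W = -5*(-3) + 5 = 15 + 5 = 20)
(W + (-4 - 2)*4)*(-172) = (20 + (-4 - 2)*4)*(-172) = (20 - 6*4)*(-172) = (20 - 24)*(-172) = -4*(-172) = 688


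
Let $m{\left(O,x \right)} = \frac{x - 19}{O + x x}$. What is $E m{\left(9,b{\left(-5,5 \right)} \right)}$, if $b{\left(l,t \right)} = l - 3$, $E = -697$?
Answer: $\frac{18819}{73} \approx 257.79$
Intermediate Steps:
$b{\left(l,t \right)} = -3 + l$ ($b{\left(l,t \right)} = l - 3 = -3 + l$)
$m{\left(O,x \right)} = \frac{-19 + x}{O + x^{2}}$
$E m{\left(9,b{\left(-5,5 \right)} \right)} = - 697 \frac{-19 - 8}{9 + \left(-3 - 5\right)^{2}} = - 697 \frac{-19 - 8}{9 + \left(-8\right)^{2}} = - 697 \frac{1}{9 + 64} \left(-27\right) = - 697 \cdot \frac{1}{73} \left(-27\right) = \left(-697\right) \left(- \frac{27}{73}\right) = \frac{18819}{73}$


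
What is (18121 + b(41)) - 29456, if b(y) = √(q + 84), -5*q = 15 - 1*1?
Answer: -11335 + √2030/5 ≈ -11326.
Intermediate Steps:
q = -14/5 (q = -(15 - 1*1)/5 = -(15 - 1)/5 = -⅕*14 = -14/5 ≈ -2.8000)
b(y) = √2030/5 (b(y) = √(-14/5 + 84) = √(406/5) = √2030/5)
(18121 + b(41)) - 29456 = (18121 + √2030/5) - 29456 = -11335 + √2030/5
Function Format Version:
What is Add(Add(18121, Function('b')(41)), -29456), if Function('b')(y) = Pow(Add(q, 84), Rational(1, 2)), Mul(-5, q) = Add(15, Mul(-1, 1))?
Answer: Add(-11335, Mul(Rational(1, 5), Pow(2030, Rational(1, 2)))) ≈ -11326.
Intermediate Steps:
q = Rational(-14, 5) (q = Mul(Rational(-1, 5), Add(15, Mul(-1, 1))) = Mul(Rational(-1, 5), Add(15, -1)) = Mul(Rational(-1, 5), 14) = Rational(-14, 5) ≈ -2.8000)
Function('b')(y) = Mul(Rational(1, 5), Pow(2030, Rational(1, 2))) (Function('b')(y) = Pow(Add(Rational(-14, 5), 84), Rational(1, 2)) = Pow(Rational(406, 5), Rational(1, 2)) = Mul(Rational(1, 5), Pow(2030, Rational(1, 2))))
Add(Add(18121, Function('b')(41)), -29456) = Add(Add(18121, Mul(Rational(1, 5), Pow(2030, Rational(1, 2)))), -29456) = Add(-11335, Mul(Rational(1, 5), Pow(2030, Rational(1, 2))))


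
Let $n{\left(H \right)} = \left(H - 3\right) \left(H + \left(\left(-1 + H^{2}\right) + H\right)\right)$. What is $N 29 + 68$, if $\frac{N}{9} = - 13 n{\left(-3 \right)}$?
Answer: $40784$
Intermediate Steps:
$n{\left(H \right)} = \left(-3 + H\right) \left(-1 + H^{2} + 2 H\right)$ ($n{\left(H \right)} = \left(-3 + H\right) \left(H + \left(-1 + H + H^{2}\right)\right) = \left(-3 + H\right) \left(-1 + H^{2} + 2 H\right)$)
$N = 1404$ ($N = 9 \left(- 13 \left(3 + \left(-3\right)^{3} - \left(-3\right)^{2} - -21\right)\right) = 9 \left(- 13 \left(3 - 27 - 9 + 21\right)\right) = 9 \left(\left(-13\right) \left(-12\right)\right) = 9 \cdot 156 = 1404$)
$N 29 + 68 = 1404 \cdot 29 + 68 = 40716 + 68 = 40784$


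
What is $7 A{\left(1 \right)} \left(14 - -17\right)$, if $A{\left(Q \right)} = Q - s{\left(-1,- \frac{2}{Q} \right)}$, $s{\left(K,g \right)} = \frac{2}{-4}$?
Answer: $\frac{651}{2} \approx 325.5$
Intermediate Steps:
$s{\left(K,g \right)} = - \frac{1}{2}$ ($s{\left(K,g \right)} = 2 \left(- \frac{1}{4}\right) = - \frac{1}{2}$)
$A{\left(Q \right)} = \frac{1}{2} + Q$ ($A{\left(Q \right)} = Q - - \frac{1}{2} = Q + \frac{1}{2} = \frac{1}{2} + Q$)
$7 A{\left(1 \right)} \left(14 - -17\right) = 7 \left(\frac{1}{2} + 1\right) \left(14 - -17\right) = 7 \cdot \frac{3}{2} \left(14 + 17\right) = \frac{21}{2} \cdot 31 = \frac{651}{2}$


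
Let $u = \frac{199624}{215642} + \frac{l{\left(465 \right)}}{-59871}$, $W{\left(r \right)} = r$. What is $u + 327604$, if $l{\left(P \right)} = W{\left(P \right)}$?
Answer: $\frac{100704988786831}{307397671} \approx 3.2761 \cdot 10^{5}$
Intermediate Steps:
$l{\left(P \right)} = P$
$u = \frac{282176547}{307397671}$ ($u = \frac{199624}{215642} + \frac{465}{-59871} = 199624 \cdot \frac{1}{215642} + 465 \left(- \frac{1}{59871}\right) = \frac{99812}{107821} - \frac{155}{19957} = \frac{282176547}{307397671} \approx 0.91795$)
$u + 327604 = \frac{282176547}{307397671} + 327604 = \frac{100704988786831}{307397671}$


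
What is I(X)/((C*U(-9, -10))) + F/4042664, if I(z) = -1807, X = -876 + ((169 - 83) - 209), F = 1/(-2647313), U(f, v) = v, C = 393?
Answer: 9669434955013247/21029817029999880 ≈ 0.45980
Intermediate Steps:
F = -1/2647313 ≈ -3.7774e-7
X = -999 (X = -876 + (86 - 209) = -876 - 123 = -999)
I(X)/((C*U(-9, -10))) + F/4042664 = -1807/(393*(-10)) - 1/2647313/4042664 = -1807/(-3930) - 1/2647313*1/4042664 = -1807*(-1/3930) - 1/10702196961832 = 1807/3930 - 1/10702196961832 = 9669434955013247/21029817029999880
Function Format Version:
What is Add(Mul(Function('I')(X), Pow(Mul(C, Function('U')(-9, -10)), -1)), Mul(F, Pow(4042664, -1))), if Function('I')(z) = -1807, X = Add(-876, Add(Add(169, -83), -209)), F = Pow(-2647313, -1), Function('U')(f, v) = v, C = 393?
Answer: Rational(9669434955013247, 21029817029999880) ≈ 0.45980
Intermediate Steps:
F = Rational(-1, 2647313) ≈ -3.7774e-7
X = -999 (X = Add(-876, Add(86, -209)) = Add(-876, -123) = -999)
Add(Mul(Function('I')(X), Pow(Mul(C, Function('U')(-9, -10)), -1)), Mul(F, Pow(4042664, -1))) = Add(Mul(-1807, Pow(Mul(393, -10), -1)), Mul(Rational(-1, 2647313), Pow(4042664, -1))) = Add(Mul(-1807, Pow(-3930, -1)), Mul(Rational(-1, 2647313), Rational(1, 4042664))) = Add(Mul(-1807, Rational(-1, 3930)), Rational(-1, 10702196961832)) = Add(Rational(1807, 3930), Rational(-1, 10702196961832)) = Rational(9669434955013247, 21029817029999880)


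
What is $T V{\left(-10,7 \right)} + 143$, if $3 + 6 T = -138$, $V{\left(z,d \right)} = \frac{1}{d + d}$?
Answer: $\frac{3957}{28} \approx 141.32$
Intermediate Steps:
$V{\left(z,d \right)} = \frac{1}{2 d}$
$T = - \frac{47}{2}$ ($T = - \frac{1}{2} + \frac{1}{6} \left(-138\right) = - \frac{1}{2} - 23 = - \frac{47}{2} \approx -23.5$)
$T V{\left(-10,7 \right)} + 143 = - \frac{47 \frac{1}{2 \cdot 7}}{2} + 143 = - \frac{47 \cdot \frac{1}{2} \cdot \frac{1}{7}}{2} + 143 = \left(- \frac{47}{2}\right) \frac{1}{14} + 143 = - \frac{47}{28} + 143 = \frac{3957}{28}$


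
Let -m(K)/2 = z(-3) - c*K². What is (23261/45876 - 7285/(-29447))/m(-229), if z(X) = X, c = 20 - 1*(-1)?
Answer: 1019173327/2975418360326016 ≈ 3.4253e-7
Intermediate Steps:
c = 21 (c = 20 + 1 = 21)
m(K) = 6 + 42*K² (m(K) = -2*(-3 - 21*K²) = 6 + 42*K²)
(23261/45876 - 7285/(-29447))/m(-229) = (23261/45876 - 7285/(-29447))/(6 + 42*(-229)²) = (23261*(1/45876) - 7285*(-1/29447))/(6 + 42*52441) = (23261/45876 + 7285/29447)/(6 + 2202522) = (1019173327/1350910572)/2202528 = (1019173327/1350910572)*(1/2202528) = 1019173327/2975418360326016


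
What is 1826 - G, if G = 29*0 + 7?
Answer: 1819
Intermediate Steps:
G = 7 (G = 0 + 7 = 7)
1826 - G = 1826 - 1*7 = 1826 - 7 = 1819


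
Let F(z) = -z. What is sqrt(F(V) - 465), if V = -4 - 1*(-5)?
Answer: I*sqrt(466) ≈ 21.587*I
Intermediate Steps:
V = 1 (V = -4 + 5 = 1)
sqrt(F(V) - 465) = sqrt(-1*1 - 465) = sqrt(-1 - 465) = sqrt(-466) = I*sqrt(466)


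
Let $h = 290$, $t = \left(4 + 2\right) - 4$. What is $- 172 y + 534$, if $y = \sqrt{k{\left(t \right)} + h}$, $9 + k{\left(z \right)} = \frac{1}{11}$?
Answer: $534 - \frac{344 \sqrt{8503}}{11} \approx -2349.7$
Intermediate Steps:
$t = 2$ ($t = 6 - 4 = 2$)
$k{\left(z \right)} = - \frac{98}{11}$ ($k{\left(z \right)} = -9 + \frac{1}{11} = - \frac{98}{11}$)
$y = \frac{2 \sqrt{8503}}{11}$ ($y = \sqrt{- \frac{98}{11} + 290} = \sqrt{\frac{3092}{11}} = \frac{2 \sqrt{8503}}{11} \approx 16.766$)
$- 172 y + 534 = - 172 \frac{2 \sqrt{8503}}{11} + 534 = - \frac{344 \sqrt{8503}}{11} + 534 = 534 - \frac{344 \sqrt{8503}}{11}$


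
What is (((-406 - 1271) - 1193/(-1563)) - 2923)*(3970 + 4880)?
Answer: -21206390650/521 ≈ -4.0703e+7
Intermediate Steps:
(((-406 - 1271) - 1193/(-1563)) - 2923)*(3970 + 4880) = ((-1677 - 1193*(-1/1563)) - 2923)*8850 = ((-1677 + 1193/1563) - 2923)*8850 = (-2619958/1563 - 2923)*8850 = -7188607/1563*8850 = -21206390650/521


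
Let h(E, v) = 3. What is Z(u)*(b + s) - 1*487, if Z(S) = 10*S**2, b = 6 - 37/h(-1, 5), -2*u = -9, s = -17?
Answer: -5212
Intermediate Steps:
u = 9/2 (u = -1/2*(-9) = 9/2 ≈ 4.5000)
b = -19/3 (b = 6 - 37/3 = -19/3 ≈ -6.3333)
Z(u)*(b + s) - 1*487 = (10*(9/2)**2)*(-19/3 - 17) - 1*487 = (10*(81/4))*(-70/3) - 487 = (405/2)*(-70/3) - 487 = -4725 - 487 = -5212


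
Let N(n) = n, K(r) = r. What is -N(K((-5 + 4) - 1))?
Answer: 2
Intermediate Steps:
-N(K((-5 + 4) - 1)) = -((-5 + 4) - 1) = -(-1 - 1) = -1*(-2) = 2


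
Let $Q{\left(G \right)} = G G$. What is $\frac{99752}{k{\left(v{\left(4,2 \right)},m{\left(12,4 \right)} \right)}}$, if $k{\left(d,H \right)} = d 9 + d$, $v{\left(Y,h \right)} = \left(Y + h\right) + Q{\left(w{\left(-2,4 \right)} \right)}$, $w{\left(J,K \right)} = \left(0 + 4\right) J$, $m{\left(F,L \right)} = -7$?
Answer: $\frac{24938}{175} \approx 142.5$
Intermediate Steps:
$w{\left(J,K \right)} = 4 J$
$Q{\left(G \right)} = G^{2}$
$v{\left(Y,h \right)} = 64 + Y + h$ ($v{\left(Y,h \right)} = \left(Y + h\right) + \left(4 \left(-2\right)\right)^{2} = \left(Y + h\right) + \left(-8\right)^{2} = \left(Y + h\right) + 64 = 64 + Y + h$)
$k{\left(d,H \right)} = 10 d$ ($k{\left(d,H \right)} = 9 d + d = 10 d$)
$\frac{99752}{k{\left(v{\left(4,2 \right)},m{\left(12,4 \right)} \right)}} = \frac{99752}{10 \left(64 + 4 + 2\right)} = \frac{99752}{10 \cdot 70} = \frac{99752}{700} = 99752 \cdot \frac{1}{700} = \frac{24938}{175}$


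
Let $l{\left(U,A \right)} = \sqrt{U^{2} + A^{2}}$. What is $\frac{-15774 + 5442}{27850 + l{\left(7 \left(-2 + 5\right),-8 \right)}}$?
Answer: $- \frac{19183080}{51708133} + \frac{3444 \sqrt{505}}{258540665} \approx -0.37069$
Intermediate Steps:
$l{\left(U,A \right)} = \sqrt{A^{2} + U^{2}}$
$\frac{-15774 + 5442}{27850 + l{\left(7 \left(-2 + 5\right),-8 \right)}} = \frac{-15774 + 5442}{27850 + \sqrt{\left(-8\right)^{2} + \left(7 \left(-2 + 5\right)\right)^{2}}} = - \frac{10332}{27850 + \sqrt{64 + \left(7 \cdot 3\right)^{2}}} = - \frac{10332}{27850 + \sqrt{64 + 21^{2}}} = - \frac{10332}{27850 + \sqrt{64 + 441}} = - \frac{10332}{27850 + \sqrt{505}}$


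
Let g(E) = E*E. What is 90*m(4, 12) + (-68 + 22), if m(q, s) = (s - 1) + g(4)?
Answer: 2384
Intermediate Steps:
g(E) = E²
m(q, s) = 15 + s (m(q, s) = (s - 1) + 4² = (-1 + s) + 16 = 15 + s)
90*m(4, 12) + (-68 + 22) = 90*(15 + 12) + (-68 + 22) = 90*27 - 46 = 2430 - 46 = 2384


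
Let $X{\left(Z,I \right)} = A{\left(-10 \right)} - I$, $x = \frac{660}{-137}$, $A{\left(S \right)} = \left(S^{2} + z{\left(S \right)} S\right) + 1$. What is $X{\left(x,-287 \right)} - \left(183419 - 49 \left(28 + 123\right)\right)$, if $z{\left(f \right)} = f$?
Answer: $-175532$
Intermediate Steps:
$A{\left(S \right)} = 1 + 2 S^{2}$ ($A{\left(S \right)} = \left(S^{2} + S S\right) + 1 = \left(S^{2} + S^{2}\right) + 1 = 2 S^{2} + 1 = 1 + 2 S^{2}$)
$x = - \frac{660}{137}$ ($x = 660 \left(- \frac{1}{137}\right) = - \frac{660}{137} \approx -4.8175$)
$X{\left(Z,I \right)} = 201 - I$ ($X{\left(Z,I \right)} = \left(1 + 2 \left(-10\right)^{2}\right) - I = \left(1 + 2 \cdot 100\right) - I = \left(1 + 200\right) - I = 201 - I$)
$X{\left(x,-287 \right)} - \left(183419 - 49 \left(28 + 123\right)\right) = \left(201 - -287\right) - \left(183419 - 49 \left(28 + 123\right)\right) = \left(201 + 287\right) + \left(49 \cdot 151 - 183419\right) = 488 + \left(7399 - 183419\right) = 488 - 176020 = -175532$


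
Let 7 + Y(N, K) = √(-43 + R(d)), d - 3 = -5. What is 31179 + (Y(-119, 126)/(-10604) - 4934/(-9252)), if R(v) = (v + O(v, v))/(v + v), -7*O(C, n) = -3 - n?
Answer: 764742050533/24527052 - I*√8337/148456 ≈ 31180.0 - 0.00061505*I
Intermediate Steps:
d = -2 (d = 3 - 5 = -2)
O(C, n) = 3/7 + n/7 (O(C, n) = -(-3 - n)/7 = 3/7 + n/7)
R(v) = (3/7 + 8*v/7)/(2*v) (R(v) = (v + (3/7 + v/7))/(v + v) = (3/7 + 8*v/7)/((2*v)) = (3/7 + 8*v/7)*(1/(2*v)) = (3/7 + 8*v/7)/(2*v))
Y(N, K) = -7 + I*√8337/14 (Y(N, K) = -7 + √(-43 + (1/14)*(3 + 8*(-2))/(-2)) = -7 + √(-43 + (1/14)*(-½)*(3 - 16)) = -7 + √(-43 + (1/14)*(-½)*(-13)) = -7 + √(-43 + 13/28) = -7 + √(-1191/28) = -7 + I*√8337/14)
31179 + (Y(-119, 126)/(-10604) - 4934/(-9252)) = 31179 + ((-7 + I*√8337/14)/(-10604) - 4934/(-9252)) = 31179 + ((-7 + I*√8337/14)*(-1/10604) - 4934*(-1/9252)) = 31179 + ((7/10604 - I*√8337/148456) + 2467/4626) = 31179 + (13096225/24527052 - I*√8337/148456) = 764742050533/24527052 - I*√8337/148456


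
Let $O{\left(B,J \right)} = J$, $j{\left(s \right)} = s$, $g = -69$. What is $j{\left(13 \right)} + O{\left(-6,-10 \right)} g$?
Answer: $703$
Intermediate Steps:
$j{\left(13 \right)} + O{\left(-6,-10 \right)} g = 13 - -690 = 13 + 690 = 703$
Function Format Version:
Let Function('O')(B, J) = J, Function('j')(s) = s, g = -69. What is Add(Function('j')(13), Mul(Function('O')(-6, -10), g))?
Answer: 703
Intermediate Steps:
Add(Function('j')(13), Mul(Function('O')(-6, -10), g)) = Add(13, Mul(-10, -69)) = Add(13, 690) = 703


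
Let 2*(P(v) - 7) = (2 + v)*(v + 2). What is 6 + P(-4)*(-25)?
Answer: -219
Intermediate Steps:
P(v) = 7 + (2 + v)**2/2 (P(v) = 7 + ((2 + v)*(v + 2))/2 = 7 + ((2 + v)*(2 + v))/2 = 7 + (2 + v)**2/2)
6 + P(-4)*(-25) = 6 + (7 + (2 - 4)**2/2)*(-25) = 6 + (7 + (1/2)*(-2)**2)*(-25) = 6 + (7 + (1/2)*4)*(-25) = 6 + (7 + 2)*(-25) = 6 + 9*(-25) = 6 - 225 = -219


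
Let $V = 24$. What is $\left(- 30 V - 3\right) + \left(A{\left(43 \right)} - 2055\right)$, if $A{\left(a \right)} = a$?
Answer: $-2735$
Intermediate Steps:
$\left(- 30 V - 3\right) + \left(A{\left(43 \right)} - 2055\right) = \left(\left(-30\right) 24 - 3\right) + \left(43 - 2055\right) = \left(-720 - 3\right) - 2012 = -723 - 2012 = -2735$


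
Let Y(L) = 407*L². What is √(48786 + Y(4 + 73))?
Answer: √2461889 ≈ 1569.0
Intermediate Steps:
√(48786 + Y(4 + 73)) = √(48786 + 407*(4 + 73)²) = √(48786 + 407*77²) = √(48786 + 407*5929) = √(48786 + 2413103) = √2461889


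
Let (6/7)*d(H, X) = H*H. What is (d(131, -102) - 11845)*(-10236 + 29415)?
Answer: 313621401/2 ≈ 1.5681e+8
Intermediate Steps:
d(H, X) = 7*H²/6 (d(H, X) = 7*(H*H)/6 = 7*H²/6)
(d(131, -102) - 11845)*(-10236 + 29415) = ((7/6)*131² - 11845)*(-10236 + 29415) = ((7/6)*17161 - 11845)*19179 = (120127/6 - 11845)*19179 = (49057/6)*19179 = 313621401/2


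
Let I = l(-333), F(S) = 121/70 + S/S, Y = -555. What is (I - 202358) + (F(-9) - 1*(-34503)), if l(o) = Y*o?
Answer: 1187391/70 ≈ 16963.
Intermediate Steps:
F(S) = 191/70 (F(S) = 121*(1/70) + 1 = 121/70 + 1 = 191/70)
l(o) = -555*o
I = 184815 (I = -555*(-333) = 184815)
(I - 202358) + (F(-9) - 1*(-34503)) = (184815 - 202358) + (191/70 - 1*(-34503)) = -17543 + (191/70 + 34503) = -17543 + 2415401/70 = 1187391/70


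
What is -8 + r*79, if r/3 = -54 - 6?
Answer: -14228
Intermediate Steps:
r = -180 (r = 3*(-54 - 6) = 3*(-60) = -180)
-8 + r*79 = -8 - 180*79 = -8 - 14220 = -14228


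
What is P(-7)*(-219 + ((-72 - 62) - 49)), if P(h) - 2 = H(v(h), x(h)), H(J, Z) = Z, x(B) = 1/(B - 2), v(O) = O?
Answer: -2278/3 ≈ -759.33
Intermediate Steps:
x(B) = 1/(-2 + B)
P(h) = 2 + 1/(-2 + h)
P(-7)*(-219 + ((-72 - 62) - 49)) = ((-3 + 2*(-7))/(-2 - 7))*(-219 + ((-72 - 62) - 49)) = ((-3 - 14)/(-9))*(-219 + (-134 - 49)) = (-1/9*(-17))*(-219 - 183) = (17/9)*(-402) = -2278/3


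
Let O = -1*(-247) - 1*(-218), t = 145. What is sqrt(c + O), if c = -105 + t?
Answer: sqrt(505) ≈ 22.472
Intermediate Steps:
O = 465 (O = 247 + 218 = 465)
c = 40 (c = -105 + 145 = 40)
sqrt(c + O) = sqrt(40 + 465) = sqrt(505)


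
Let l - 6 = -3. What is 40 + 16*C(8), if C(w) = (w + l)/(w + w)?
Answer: 51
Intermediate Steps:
l = 3 (l = 6 - 3 = 3)
C(w) = (3 + w)/(2*w) (C(w) = (w + 3)/(w + w) = (3 + w)/((2*w)) = (3 + w)*(1/(2*w)) = (3 + w)/(2*w))
40 + 16*C(8) = 40 + 16*((1/2)*(3 + 8)/8) = 40 + 16*((1/2)*(1/8)*11) = 40 + 16*(11/16) = 40 + 11 = 51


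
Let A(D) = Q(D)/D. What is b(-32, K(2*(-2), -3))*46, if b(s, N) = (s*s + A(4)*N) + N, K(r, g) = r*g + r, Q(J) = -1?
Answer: 47380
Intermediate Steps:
A(D) = -1/D
K(r, g) = r + g*r (K(r, g) = g*r + r = r + g*r)
b(s, N) = s² + 3*N/4 (b(s, N) = (s*s + (-1/4)*N) + N = (s² + (-1*¼)*N) + N = (s² - N/4) + N = s² + 3*N/4)
b(-32, K(2*(-2), -3))*46 = ((-32)² + 3*((2*(-2))*(1 - 3))/4)*46 = (1024 + 3*(-4*(-2))/4)*46 = (1024 + (¾)*8)*46 = (1024 + 6)*46 = 1030*46 = 47380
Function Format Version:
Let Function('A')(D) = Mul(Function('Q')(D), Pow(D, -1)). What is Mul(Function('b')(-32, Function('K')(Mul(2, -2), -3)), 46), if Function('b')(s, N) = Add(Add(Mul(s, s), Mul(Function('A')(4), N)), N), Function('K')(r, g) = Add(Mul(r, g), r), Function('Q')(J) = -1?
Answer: 47380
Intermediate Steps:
Function('A')(D) = Mul(-1, Pow(D, -1))
Function('K')(r, g) = Add(r, Mul(g, r)) (Function('K')(r, g) = Add(Mul(g, r), r) = Add(r, Mul(g, r)))
Function('b')(s, N) = Add(Pow(s, 2), Mul(Rational(3, 4), N)) (Function('b')(s, N) = Add(Add(Mul(s, s), Mul(Mul(-1, Pow(4, -1)), N)), N) = Add(Add(Pow(s, 2), Mul(Mul(-1, Rational(1, 4)), N)), N) = Add(Add(Pow(s, 2), Mul(Rational(-1, 4), N)), N) = Add(Pow(s, 2), Mul(Rational(3, 4), N)))
Mul(Function('b')(-32, Function('K')(Mul(2, -2), -3)), 46) = Mul(Add(Pow(-32, 2), Mul(Rational(3, 4), Mul(Mul(2, -2), Add(1, -3)))), 46) = Mul(Add(1024, Mul(Rational(3, 4), Mul(-4, -2))), 46) = Mul(Add(1024, Mul(Rational(3, 4), 8)), 46) = Mul(Add(1024, 6), 46) = Mul(1030, 46) = 47380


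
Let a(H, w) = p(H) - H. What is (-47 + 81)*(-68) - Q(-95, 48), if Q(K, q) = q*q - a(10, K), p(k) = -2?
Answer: -4628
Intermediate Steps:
a(H, w) = -2 - H
Q(K, q) = 12 + q² (Q(K, q) = q*q - (-2 - 1*10) = q² - (-2 - 10) = q² - 1*(-12) = q² + 12 = 12 + q²)
(-47 + 81)*(-68) - Q(-95, 48) = (-47 + 81)*(-68) - (12 + 48²) = 34*(-68) - (12 + 2304) = -2312 - 1*2316 = -2312 - 2316 = -4628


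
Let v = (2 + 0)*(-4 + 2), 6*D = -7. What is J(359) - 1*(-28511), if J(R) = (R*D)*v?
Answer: 90559/3 ≈ 30186.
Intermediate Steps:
D = -7/6 (D = (⅙)*(-7) = -7/6 ≈ -1.1667)
v = -4 (v = 2*(-2) = -4)
J(R) = 14*R/3 (J(R) = (R*(-7/6))*(-4) = -7*R/6*(-4) = 14*R/3)
J(359) - 1*(-28511) = (14/3)*359 - 1*(-28511) = 5026/3 + 28511 = 90559/3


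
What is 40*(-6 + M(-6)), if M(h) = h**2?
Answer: 1200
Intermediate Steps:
40*(-6 + M(-6)) = 40*(-6 + (-6)**2) = 40*(-6 + 36) = 40*30 = 1200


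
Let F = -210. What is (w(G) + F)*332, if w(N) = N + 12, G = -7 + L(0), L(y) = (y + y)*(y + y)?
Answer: -68060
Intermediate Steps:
L(y) = 4*y**2 (L(y) = (2*y)*(2*y) = 4*y**2)
G = -7 (G = -7 + 4*0**2 = -7 + 4*0 = -7 + 0 = -7)
w(N) = 12 + N
(w(G) + F)*332 = ((12 - 7) - 210)*332 = (5 - 210)*332 = -205*332 = -68060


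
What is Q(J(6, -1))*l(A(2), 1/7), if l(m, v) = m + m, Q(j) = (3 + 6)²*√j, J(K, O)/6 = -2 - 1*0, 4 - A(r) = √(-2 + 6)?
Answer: 648*I*√3 ≈ 1122.4*I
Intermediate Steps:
A(r) = 2 (A(r) = 4 - √(-2 + 6) = 4 - √4 = 4 - 1*2 = 4 - 2 = 2)
J(K, O) = -12 (J(K, O) = 6*(-2 - 1*0) = 6*(-2 + 0) = 6*(-2) = -12)
Q(j) = 81*√j (Q(j) = 9²*√j = 81*√j)
l(m, v) = 2*m
Q(J(6, -1))*l(A(2), 1/7) = (81*√(-12))*(2*2) = (81*(2*I*√3))*4 = (162*I*√3)*4 = 648*I*√3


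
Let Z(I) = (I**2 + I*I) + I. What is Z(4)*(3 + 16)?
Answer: 684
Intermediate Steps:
Z(I) = I + 2*I**2 (Z(I) = (I**2 + I**2) + I = 2*I**2 + I = I + 2*I**2)
Z(4)*(3 + 16) = (4*(1 + 2*4))*(3 + 16) = (4*(1 + 8))*19 = (4*9)*19 = 36*19 = 684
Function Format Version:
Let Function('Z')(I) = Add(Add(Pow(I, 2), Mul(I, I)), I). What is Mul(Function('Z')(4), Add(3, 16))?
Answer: 684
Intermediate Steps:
Function('Z')(I) = Add(I, Mul(2, Pow(I, 2))) (Function('Z')(I) = Add(Add(Pow(I, 2), Pow(I, 2)), I) = Add(Mul(2, Pow(I, 2)), I) = Add(I, Mul(2, Pow(I, 2))))
Mul(Function('Z')(4), Add(3, 16)) = Mul(Mul(4, Add(1, Mul(2, 4))), Add(3, 16)) = Mul(Mul(4, Add(1, 8)), 19) = Mul(Mul(4, 9), 19) = Mul(36, 19) = 684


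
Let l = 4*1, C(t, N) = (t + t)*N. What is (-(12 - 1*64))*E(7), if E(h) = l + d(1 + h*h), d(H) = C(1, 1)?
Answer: 312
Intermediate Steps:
C(t, N) = 2*N*t (C(t, N) = (2*t)*N = 2*N*t)
d(H) = 2 (d(H) = 2*1*1 = 2)
l = 4
E(h) = 6 (E(h) = 4 + 2 = 6)
(-(12 - 1*64))*E(7) = -(12 - 1*64)*6 = -(12 - 64)*6 = -1*(-52)*6 = 52*6 = 312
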